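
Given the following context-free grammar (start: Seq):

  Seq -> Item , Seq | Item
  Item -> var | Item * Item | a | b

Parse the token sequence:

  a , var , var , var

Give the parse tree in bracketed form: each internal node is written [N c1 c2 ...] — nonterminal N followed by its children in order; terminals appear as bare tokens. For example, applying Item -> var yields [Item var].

Seq
Item , Seq
a , Seq
a , Item , Seq
a , var , Seq
a , var , Item , Seq
a , var , var , Seq
a , var , var , Item
a , var , var , var

[Seq [Item a] , [Seq [Item var] , [Seq [Item var] , [Seq [Item var]]]]]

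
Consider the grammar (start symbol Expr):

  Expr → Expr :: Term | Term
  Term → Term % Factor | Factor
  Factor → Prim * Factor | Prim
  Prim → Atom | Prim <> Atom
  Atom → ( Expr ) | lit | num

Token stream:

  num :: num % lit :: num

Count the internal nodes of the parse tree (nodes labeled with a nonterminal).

19

[Expr [Expr [Expr [Term [Factor [Prim [Atom num]]]]] :: [Term [Term [Factor [Prim [Atom num]]]] % [Factor [Prim [Atom lit]]]]] :: [Term [Factor [Prim [Atom num]]]]]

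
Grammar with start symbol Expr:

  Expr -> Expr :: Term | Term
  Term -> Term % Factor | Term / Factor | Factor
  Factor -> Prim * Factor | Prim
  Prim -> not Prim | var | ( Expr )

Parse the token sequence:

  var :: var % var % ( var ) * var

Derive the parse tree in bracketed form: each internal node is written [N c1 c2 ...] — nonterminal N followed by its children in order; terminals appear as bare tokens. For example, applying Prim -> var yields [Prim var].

[Expr [Expr [Term [Factor [Prim var]]]] :: [Term [Term [Term [Factor [Prim var]]] % [Factor [Prim var]]] % [Factor [Prim ( [Expr [Term [Factor [Prim var]]]] )] * [Factor [Prim var]]]]]

Expr
Expr :: Term
Term :: Term
Factor :: Term
Prim :: Term
var :: Term
var :: Term % Factor
var :: Term % Factor % Factor
var :: Factor % Factor % Factor
var :: Prim % Factor % Factor
var :: var % Factor % Factor
var :: var % Prim % Factor
var :: var % var % Factor
var :: var % var % Prim * Factor
var :: var % var % ( Expr ) * Factor
var :: var % var % ( Term ) * Factor
var :: var % var % ( Factor ) * Factor
var :: var % var % ( Prim ) * Factor
var :: var % var % ( var ) * Factor
var :: var % var % ( var ) * Prim
var :: var % var % ( var ) * var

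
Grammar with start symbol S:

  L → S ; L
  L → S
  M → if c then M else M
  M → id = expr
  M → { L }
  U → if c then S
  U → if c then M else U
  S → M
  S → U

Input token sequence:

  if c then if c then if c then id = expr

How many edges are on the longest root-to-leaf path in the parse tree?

[S [U if c then [S [U if c then [S [U if c then [S [M id = expr]]]]]]]]

8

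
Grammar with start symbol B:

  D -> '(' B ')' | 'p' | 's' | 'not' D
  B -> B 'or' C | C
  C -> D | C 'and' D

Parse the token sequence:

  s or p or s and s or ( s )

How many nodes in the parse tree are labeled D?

6

[B [B [B [B [C [D s]]] or [C [D p]]] or [C [C [D s]] and [D s]]] or [C [D ( [B [C [D s]]] )]]]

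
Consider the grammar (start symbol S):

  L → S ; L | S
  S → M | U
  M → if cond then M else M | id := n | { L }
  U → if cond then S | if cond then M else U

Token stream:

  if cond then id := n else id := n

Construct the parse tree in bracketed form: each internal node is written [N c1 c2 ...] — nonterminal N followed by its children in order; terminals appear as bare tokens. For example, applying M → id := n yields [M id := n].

[S [M if cond then [M id := n] else [M id := n]]]

S
M
if cond then M else M
if cond then id := n else M
if cond then id := n else id := n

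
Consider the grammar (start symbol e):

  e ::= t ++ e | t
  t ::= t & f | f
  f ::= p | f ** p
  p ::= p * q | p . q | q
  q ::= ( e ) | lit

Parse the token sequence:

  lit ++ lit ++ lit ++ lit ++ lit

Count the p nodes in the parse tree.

[e [t [f [p [q lit]]]] ++ [e [t [f [p [q lit]]]] ++ [e [t [f [p [q lit]]]] ++ [e [t [f [p [q lit]]]] ++ [e [t [f [p [q lit]]]]]]]]]

5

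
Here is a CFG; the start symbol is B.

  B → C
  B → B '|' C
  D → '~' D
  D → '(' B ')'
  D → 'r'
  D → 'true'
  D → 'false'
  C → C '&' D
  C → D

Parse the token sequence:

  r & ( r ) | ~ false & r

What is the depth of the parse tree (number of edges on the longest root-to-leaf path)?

[B [B [C [C [D r]] & [D ( [B [C [D r]]] )]]] | [C [C [D ~ [D false]]] & [D r]]]

7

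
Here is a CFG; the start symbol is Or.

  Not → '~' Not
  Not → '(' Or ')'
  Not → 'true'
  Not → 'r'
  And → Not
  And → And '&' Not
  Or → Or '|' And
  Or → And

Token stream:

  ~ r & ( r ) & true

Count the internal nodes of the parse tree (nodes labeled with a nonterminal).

[Or [And [And [And [Not ~ [Not r]]] & [Not ( [Or [And [Not r]]] )]] & [Not true]]]

11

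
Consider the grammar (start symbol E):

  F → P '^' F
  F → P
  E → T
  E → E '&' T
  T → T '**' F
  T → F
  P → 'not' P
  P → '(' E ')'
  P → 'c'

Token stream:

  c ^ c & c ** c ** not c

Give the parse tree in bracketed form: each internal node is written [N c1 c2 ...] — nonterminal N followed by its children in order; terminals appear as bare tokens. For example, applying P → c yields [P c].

[E [E [T [F [P c] ^ [F [P c]]]]] & [T [T [T [F [P c]]] ** [F [P c]]] ** [F [P not [P c]]]]]

E
E & T
T & T
F & T
P ^ F & T
c ^ F & T
c ^ P & T
c ^ c & T
c ^ c & T ** F
c ^ c & T ** F ** F
c ^ c & F ** F ** F
c ^ c & P ** F ** F
c ^ c & c ** F ** F
c ^ c & c ** P ** F
c ^ c & c ** c ** F
c ^ c & c ** c ** P
c ^ c & c ** c ** not P
c ^ c & c ** c ** not c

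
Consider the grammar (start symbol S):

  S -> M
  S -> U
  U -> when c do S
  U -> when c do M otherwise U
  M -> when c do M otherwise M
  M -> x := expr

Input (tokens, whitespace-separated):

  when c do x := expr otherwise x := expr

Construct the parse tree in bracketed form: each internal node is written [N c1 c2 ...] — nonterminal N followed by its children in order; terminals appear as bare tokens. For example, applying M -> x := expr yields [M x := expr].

[S [M when c do [M x := expr] otherwise [M x := expr]]]

S
M
when c do M otherwise M
when c do x := expr otherwise M
when c do x := expr otherwise x := expr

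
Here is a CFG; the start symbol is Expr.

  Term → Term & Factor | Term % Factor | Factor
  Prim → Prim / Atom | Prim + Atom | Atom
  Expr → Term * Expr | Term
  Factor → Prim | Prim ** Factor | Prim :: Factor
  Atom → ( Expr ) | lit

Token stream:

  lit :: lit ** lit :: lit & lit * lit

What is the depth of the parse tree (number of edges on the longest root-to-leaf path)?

[Expr [Term [Term [Factor [Prim [Atom lit]] :: [Factor [Prim [Atom lit]] ** [Factor [Prim [Atom lit]] :: [Factor [Prim [Atom lit]]]]]]] & [Factor [Prim [Atom lit]]]] * [Expr [Term [Factor [Prim [Atom lit]]]]]]

9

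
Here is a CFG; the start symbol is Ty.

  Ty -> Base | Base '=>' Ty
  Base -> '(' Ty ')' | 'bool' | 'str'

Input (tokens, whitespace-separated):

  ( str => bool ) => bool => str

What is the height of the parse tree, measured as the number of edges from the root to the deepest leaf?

5

[Ty [Base ( [Ty [Base str] => [Ty [Base bool]]] )] => [Ty [Base bool] => [Ty [Base str]]]]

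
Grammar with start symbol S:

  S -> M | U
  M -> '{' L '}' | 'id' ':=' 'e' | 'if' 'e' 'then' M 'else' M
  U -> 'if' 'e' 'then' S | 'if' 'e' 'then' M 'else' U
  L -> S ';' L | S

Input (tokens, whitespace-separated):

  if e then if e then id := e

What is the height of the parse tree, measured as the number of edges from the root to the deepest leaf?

[S [U if e then [S [U if e then [S [M id := e]]]]]]

6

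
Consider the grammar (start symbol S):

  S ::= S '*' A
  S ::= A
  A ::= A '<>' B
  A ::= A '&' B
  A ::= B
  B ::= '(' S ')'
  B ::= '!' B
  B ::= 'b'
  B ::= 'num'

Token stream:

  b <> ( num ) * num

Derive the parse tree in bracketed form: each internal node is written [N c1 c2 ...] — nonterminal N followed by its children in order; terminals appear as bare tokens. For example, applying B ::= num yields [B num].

S
S * A
A * A
A <> B * A
B <> B * A
b <> B * A
b <> ( S ) * A
b <> ( A ) * A
b <> ( B ) * A
b <> ( num ) * A
b <> ( num ) * B
b <> ( num ) * num

[S [S [A [A [B b]] <> [B ( [S [A [B num]]] )]]] * [A [B num]]]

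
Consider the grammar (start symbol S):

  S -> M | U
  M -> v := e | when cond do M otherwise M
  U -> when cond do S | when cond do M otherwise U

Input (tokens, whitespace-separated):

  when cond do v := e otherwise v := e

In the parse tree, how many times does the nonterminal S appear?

[S [M when cond do [M v := e] otherwise [M v := e]]]

1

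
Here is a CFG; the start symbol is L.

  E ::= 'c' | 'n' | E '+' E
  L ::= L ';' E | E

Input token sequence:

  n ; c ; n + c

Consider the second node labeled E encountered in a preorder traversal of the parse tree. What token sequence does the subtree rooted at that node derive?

c

[L [L [L [E n]] ; [E c]] ; [E [E n] + [E c]]]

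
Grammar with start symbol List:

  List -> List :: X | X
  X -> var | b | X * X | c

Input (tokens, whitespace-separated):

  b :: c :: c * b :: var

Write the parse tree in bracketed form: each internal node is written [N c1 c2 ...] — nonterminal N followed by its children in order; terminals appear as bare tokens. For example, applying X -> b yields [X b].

[List [List [List [List [X b]] :: [X c]] :: [X [X c] * [X b]]] :: [X var]]

List
List :: X
List :: X :: X
List :: X :: X :: X
X :: X :: X :: X
b :: X :: X :: X
b :: c :: X :: X
b :: c :: X * X :: X
b :: c :: c * X :: X
b :: c :: c * b :: X
b :: c :: c * b :: var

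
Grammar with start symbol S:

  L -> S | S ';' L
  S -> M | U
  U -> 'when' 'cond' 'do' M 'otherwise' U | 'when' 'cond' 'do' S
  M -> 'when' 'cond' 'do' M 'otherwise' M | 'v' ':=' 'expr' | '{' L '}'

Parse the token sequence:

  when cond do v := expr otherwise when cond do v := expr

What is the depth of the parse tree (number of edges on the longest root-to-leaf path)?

[S [U when cond do [M v := expr] otherwise [U when cond do [S [M v := expr]]]]]

5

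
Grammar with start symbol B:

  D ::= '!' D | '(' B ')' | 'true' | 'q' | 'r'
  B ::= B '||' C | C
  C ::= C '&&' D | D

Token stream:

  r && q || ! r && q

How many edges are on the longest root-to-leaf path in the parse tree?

[B [B [C [C [D r]] && [D q]]] || [C [C [D ! [D r]]] && [D q]]]

5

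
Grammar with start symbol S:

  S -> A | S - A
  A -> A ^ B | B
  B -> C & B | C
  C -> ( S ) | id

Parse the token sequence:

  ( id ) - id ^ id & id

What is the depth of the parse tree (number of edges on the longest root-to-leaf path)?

9

[S [S [A [B [C ( [S [A [B [C id]]]] )]]]] - [A [A [B [C id]]] ^ [B [C id] & [B [C id]]]]]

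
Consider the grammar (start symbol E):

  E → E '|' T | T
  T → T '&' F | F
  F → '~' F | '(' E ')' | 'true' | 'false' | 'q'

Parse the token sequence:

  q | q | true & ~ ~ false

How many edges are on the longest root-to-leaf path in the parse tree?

5

[E [E [E [T [F q]]] | [T [F q]]] | [T [T [F true]] & [F ~ [F ~ [F false]]]]]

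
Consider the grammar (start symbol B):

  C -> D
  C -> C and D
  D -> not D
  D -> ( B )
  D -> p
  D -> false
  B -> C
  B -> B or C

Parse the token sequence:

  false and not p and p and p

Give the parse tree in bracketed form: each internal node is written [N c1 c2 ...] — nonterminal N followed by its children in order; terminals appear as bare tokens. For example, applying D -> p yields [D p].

B
C
C and D
C and D and D
C and D and D and D
D and D and D and D
false and D and D and D
false and not D and D and D
false and not p and D and D
false and not p and p and D
false and not p and p and p

[B [C [C [C [C [D false]] and [D not [D p]]] and [D p]] and [D p]]]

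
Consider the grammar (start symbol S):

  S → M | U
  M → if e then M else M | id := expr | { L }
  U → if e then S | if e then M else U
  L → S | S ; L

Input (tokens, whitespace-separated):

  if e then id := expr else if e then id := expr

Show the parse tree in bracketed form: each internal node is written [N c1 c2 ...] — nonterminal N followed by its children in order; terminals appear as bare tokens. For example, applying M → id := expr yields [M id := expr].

S
U
if e then M else U
if e then id := expr else U
if e then id := expr else if e then S
if e then id := expr else if e then M
if e then id := expr else if e then id := expr

[S [U if e then [M id := expr] else [U if e then [S [M id := expr]]]]]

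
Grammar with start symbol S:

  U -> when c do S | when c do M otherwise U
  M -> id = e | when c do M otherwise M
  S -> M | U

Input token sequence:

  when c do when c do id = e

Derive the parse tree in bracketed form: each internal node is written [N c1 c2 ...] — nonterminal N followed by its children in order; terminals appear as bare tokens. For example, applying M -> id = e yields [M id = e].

S
U
when c do S
when c do U
when c do when c do S
when c do when c do M
when c do when c do id = e

[S [U when c do [S [U when c do [S [M id = e]]]]]]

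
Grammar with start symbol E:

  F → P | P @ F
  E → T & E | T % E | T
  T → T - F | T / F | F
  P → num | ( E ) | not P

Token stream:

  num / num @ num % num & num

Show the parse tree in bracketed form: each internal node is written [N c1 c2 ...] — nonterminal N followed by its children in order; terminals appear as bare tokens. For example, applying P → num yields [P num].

E
T % E
T / F % E
F / F % E
P / F % E
num / F % E
num / P @ F % E
num / num @ F % E
num / num @ P % E
num / num @ num % E
num / num @ num % T & E
num / num @ num % F & E
num / num @ num % P & E
num / num @ num % num & E
num / num @ num % num & T
num / num @ num % num & F
num / num @ num % num & P
num / num @ num % num & num

[E [T [T [F [P num]]] / [F [P num] @ [F [P num]]]] % [E [T [F [P num]]] & [E [T [F [P num]]]]]]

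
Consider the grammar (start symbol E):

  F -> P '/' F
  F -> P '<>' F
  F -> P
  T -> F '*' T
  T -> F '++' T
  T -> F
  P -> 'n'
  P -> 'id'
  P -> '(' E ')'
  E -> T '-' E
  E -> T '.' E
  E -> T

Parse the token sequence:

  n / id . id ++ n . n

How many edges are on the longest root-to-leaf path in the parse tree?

[E [T [F [P n] / [F [P id]]]] . [E [T [F [P id]] ++ [T [F [P n]]]] . [E [T [F [P n]]]]]]

6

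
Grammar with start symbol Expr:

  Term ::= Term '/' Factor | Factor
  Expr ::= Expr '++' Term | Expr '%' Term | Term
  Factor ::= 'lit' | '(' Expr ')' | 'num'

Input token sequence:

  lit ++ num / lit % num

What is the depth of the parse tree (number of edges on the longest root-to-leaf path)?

[Expr [Expr [Expr [Term [Factor lit]]] ++ [Term [Term [Factor num]] / [Factor lit]]] % [Term [Factor num]]]

5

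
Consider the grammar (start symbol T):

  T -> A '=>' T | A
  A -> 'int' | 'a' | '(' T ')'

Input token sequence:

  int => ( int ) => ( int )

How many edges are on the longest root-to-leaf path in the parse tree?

[T [A int] => [T [A ( [T [A int]] )] => [T [A ( [T [A int]] )]]]]

6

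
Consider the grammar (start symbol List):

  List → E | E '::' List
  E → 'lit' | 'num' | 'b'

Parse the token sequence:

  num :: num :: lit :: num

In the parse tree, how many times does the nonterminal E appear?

4

[List [E num] :: [List [E num] :: [List [E lit] :: [List [E num]]]]]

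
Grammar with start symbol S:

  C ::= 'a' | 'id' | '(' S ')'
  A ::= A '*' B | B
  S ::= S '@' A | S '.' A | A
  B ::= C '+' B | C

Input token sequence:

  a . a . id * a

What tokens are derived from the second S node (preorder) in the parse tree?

[S [S [S [A [B [C a]]]] . [A [B [C a]]]] . [A [A [B [C id]]] * [B [C a]]]]

a . a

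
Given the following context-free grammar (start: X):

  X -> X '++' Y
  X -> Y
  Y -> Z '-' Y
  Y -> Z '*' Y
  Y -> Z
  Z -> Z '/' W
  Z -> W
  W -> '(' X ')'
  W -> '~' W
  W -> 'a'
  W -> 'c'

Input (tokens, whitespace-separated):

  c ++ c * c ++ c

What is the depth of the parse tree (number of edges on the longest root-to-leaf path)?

[X [X [X [Y [Z [W c]]]] ++ [Y [Z [W c]] * [Y [Z [W c]]]]] ++ [Y [Z [W c]]]]

6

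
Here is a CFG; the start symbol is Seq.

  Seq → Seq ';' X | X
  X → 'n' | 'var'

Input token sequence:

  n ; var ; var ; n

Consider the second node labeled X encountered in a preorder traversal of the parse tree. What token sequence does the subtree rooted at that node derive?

[Seq [Seq [Seq [Seq [X n]] ; [X var]] ; [X var]] ; [X n]]

var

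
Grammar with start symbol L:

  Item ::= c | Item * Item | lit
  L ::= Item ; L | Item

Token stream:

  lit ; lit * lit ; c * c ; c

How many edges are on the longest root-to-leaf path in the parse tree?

[L [Item lit] ; [L [Item [Item lit] * [Item lit]] ; [L [Item [Item c] * [Item c]] ; [L [Item c]]]]]

5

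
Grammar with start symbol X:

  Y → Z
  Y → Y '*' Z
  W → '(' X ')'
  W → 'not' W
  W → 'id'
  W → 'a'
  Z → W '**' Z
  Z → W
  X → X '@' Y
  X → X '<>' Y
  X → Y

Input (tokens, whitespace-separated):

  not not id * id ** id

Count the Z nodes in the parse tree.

[X [Y [Y [Z [W not [W not [W id]]]]] * [Z [W id] ** [Z [W id]]]]]

3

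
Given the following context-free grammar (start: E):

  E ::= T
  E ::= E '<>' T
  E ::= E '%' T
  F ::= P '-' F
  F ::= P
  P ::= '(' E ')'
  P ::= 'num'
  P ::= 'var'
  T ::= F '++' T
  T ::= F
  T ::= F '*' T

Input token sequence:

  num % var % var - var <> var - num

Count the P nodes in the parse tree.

[E [E [E [E [T [F [P num]]]] % [T [F [P var]]]] % [T [F [P var] - [F [P var]]]]] <> [T [F [P var] - [F [P num]]]]]

6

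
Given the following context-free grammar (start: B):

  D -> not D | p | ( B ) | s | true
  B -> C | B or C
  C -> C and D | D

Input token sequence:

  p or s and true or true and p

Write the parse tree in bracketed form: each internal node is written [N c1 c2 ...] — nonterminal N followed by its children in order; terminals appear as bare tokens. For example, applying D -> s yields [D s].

B
B or C
B or C or C
C or C or C
D or C or C
p or C or C
p or C and D or C
p or D and D or C
p or s and D or C
p or s and true or C
p or s and true or C and D
p or s and true or D and D
p or s and true or true and D
p or s and true or true and p

[B [B [B [C [D p]]] or [C [C [D s]] and [D true]]] or [C [C [D true]] and [D p]]]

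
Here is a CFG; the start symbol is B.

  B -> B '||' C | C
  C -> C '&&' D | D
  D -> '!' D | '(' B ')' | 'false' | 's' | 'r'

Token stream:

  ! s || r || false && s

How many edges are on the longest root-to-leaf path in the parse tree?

6

[B [B [B [C [D ! [D s]]]] || [C [D r]]] || [C [C [D false]] && [D s]]]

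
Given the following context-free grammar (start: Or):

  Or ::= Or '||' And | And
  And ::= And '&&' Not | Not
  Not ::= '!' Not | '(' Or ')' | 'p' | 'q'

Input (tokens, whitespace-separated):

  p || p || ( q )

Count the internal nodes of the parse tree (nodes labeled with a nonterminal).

12

[Or [Or [Or [And [Not p]]] || [And [Not p]]] || [And [Not ( [Or [And [Not q]]] )]]]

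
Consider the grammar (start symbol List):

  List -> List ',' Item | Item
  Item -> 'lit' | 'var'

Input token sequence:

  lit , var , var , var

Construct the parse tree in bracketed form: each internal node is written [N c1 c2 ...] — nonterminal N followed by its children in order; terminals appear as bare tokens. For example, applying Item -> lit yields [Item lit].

List
List , Item
List , Item , Item
List , Item , Item , Item
Item , Item , Item , Item
lit , Item , Item , Item
lit , var , Item , Item
lit , var , var , Item
lit , var , var , var

[List [List [List [List [Item lit]] , [Item var]] , [Item var]] , [Item var]]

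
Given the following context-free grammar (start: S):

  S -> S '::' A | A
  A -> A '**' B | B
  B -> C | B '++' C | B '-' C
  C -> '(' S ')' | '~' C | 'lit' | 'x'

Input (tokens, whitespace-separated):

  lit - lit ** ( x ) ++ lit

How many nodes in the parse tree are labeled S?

2

[S [A [A [B [B [C lit]] - [C lit]]] ** [B [B [C ( [S [A [B [C x]]]] )]] ++ [C lit]]]]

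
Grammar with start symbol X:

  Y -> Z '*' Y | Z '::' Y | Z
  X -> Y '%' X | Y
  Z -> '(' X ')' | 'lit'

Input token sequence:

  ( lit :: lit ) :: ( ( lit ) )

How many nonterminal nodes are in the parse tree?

16

[X [Y [Z ( [X [Y [Z lit] :: [Y [Z lit]]]] )] :: [Y [Z ( [X [Y [Z ( [X [Y [Z lit]]] )]]] )]]]]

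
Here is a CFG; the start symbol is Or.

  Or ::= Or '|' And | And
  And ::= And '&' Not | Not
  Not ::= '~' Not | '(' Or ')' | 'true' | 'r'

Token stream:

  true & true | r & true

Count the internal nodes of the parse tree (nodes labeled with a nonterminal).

[Or [Or [And [And [Not true]] & [Not true]]] | [And [And [Not r]] & [Not true]]]

10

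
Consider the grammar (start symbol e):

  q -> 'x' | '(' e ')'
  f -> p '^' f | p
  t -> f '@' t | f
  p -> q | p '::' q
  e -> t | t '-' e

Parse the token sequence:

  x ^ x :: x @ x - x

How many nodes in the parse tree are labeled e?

2

[e [t [f [p [q x]] ^ [f [p [p [q x]] :: [q x]]]] @ [t [f [p [q x]]]]] - [e [t [f [p [q x]]]]]]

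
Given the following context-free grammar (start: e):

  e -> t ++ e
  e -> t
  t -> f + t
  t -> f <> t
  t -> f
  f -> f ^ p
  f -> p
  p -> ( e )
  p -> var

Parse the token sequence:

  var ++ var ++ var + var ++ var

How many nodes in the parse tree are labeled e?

[e [t [f [p var]]] ++ [e [t [f [p var]]] ++ [e [t [f [p var]] + [t [f [p var]]]] ++ [e [t [f [p var]]]]]]]

4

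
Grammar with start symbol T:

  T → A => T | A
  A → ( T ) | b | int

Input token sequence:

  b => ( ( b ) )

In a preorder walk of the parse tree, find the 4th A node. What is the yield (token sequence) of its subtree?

b

[T [A b] => [T [A ( [T [A ( [T [A b]] )]] )]]]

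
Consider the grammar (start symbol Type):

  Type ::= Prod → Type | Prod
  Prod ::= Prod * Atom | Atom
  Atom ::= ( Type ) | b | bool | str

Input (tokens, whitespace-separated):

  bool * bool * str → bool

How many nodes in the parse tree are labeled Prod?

[Type [Prod [Prod [Prod [Atom bool]] * [Atom bool]] * [Atom str]] → [Type [Prod [Atom bool]]]]

4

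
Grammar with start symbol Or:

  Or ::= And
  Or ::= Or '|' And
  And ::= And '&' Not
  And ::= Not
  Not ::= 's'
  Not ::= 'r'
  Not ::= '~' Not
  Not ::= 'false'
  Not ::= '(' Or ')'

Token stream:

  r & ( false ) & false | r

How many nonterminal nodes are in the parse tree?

[Or [Or [And [And [And [Not r]] & [Not ( [Or [And [Not false]]] )]] & [Not false]]] | [And [Not r]]]

13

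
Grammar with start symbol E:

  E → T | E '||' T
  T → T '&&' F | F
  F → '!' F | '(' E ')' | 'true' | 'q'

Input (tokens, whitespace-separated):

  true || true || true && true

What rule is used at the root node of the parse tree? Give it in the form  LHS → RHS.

E → E '||' T

[E [E [E [T [F true]]] || [T [F true]]] || [T [T [F true]] && [F true]]]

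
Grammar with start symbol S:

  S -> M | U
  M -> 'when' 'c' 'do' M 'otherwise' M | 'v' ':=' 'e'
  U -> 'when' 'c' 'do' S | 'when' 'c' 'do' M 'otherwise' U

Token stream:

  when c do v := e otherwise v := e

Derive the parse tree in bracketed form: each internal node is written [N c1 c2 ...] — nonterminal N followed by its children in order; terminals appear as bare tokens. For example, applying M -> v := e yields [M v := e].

[S [M when c do [M v := e] otherwise [M v := e]]]

S
M
when c do M otherwise M
when c do v := e otherwise M
when c do v := e otherwise v := e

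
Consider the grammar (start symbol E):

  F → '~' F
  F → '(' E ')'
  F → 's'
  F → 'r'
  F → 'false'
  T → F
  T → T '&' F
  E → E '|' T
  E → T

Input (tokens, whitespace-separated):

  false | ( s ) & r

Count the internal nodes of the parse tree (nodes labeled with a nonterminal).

[E [E [T [F false]]] | [T [T [F ( [E [T [F s]]] )]] & [F r]]]

11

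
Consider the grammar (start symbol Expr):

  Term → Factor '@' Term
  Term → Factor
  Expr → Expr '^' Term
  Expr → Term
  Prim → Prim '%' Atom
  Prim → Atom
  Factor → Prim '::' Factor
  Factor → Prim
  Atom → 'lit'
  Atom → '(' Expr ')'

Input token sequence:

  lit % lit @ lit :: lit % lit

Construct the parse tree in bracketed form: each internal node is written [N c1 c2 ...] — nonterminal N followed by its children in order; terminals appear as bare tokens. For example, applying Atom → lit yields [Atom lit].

[Expr [Term [Factor [Prim [Prim [Atom lit]] % [Atom lit]]] @ [Term [Factor [Prim [Atom lit]] :: [Factor [Prim [Prim [Atom lit]] % [Atom lit]]]]]]]

Expr
Term
Factor @ Term
Prim @ Term
Prim % Atom @ Term
Atom % Atom @ Term
lit % Atom @ Term
lit % lit @ Term
lit % lit @ Factor
lit % lit @ Prim :: Factor
lit % lit @ Atom :: Factor
lit % lit @ lit :: Factor
lit % lit @ lit :: Prim
lit % lit @ lit :: Prim % Atom
lit % lit @ lit :: Atom % Atom
lit % lit @ lit :: lit % Atom
lit % lit @ lit :: lit % lit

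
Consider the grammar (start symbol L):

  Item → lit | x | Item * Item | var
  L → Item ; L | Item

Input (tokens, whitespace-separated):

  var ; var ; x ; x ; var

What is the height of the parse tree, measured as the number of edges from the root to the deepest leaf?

[L [Item var] ; [L [Item var] ; [L [Item x] ; [L [Item x] ; [L [Item var]]]]]]

6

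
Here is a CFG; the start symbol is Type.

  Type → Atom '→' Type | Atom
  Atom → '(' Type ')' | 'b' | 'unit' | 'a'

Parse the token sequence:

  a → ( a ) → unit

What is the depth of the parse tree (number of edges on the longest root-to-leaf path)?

5

[Type [Atom a] → [Type [Atom ( [Type [Atom a]] )] → [Type [Atom unit]]]]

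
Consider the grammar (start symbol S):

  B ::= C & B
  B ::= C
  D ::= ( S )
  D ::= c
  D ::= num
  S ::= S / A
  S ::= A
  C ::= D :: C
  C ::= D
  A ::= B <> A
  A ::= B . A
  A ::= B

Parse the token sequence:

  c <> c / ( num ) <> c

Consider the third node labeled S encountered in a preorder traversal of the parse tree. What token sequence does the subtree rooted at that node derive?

num

[S [S [A [B [C [D c]]] <> [A [B [C [D c]]]]]] / [A [B [C [D ( [S [A [B [C [D num]]]]] )]]] <> [A [B [C [D c]]]]]]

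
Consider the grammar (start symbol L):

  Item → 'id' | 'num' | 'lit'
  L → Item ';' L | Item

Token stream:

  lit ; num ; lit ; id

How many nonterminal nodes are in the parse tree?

[L [Item lit] ; [L [Item num] ; [L [Item lit] ; [L [Item id]]]]]

8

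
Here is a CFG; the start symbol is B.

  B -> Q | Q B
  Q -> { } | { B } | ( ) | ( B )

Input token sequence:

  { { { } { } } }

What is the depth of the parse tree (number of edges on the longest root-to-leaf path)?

[B [Q { [B [Q { [B [Q { }] [B [Q { }]]] }]] }]]

7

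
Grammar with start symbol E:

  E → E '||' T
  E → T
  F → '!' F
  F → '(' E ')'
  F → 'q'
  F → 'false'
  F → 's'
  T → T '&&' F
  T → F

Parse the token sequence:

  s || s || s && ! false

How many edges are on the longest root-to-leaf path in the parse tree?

5

[E [E [E [T [F s]]] || [T [F s]]] || [T [T [F s]] && [F ! [F false]]]]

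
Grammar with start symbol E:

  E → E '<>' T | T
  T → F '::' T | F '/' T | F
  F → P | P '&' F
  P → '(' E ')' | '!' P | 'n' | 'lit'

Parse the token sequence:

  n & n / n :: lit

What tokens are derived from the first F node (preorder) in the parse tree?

[E [T [F [P n] & [F [P n]]] / [T [F [P n]] :: [T [F [P lit]]]]]]

n & n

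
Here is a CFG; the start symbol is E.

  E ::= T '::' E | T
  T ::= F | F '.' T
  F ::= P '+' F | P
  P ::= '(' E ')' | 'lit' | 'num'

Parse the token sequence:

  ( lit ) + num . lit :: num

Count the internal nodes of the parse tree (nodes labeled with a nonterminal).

17

[E [T [F [P ( [E [T [F [P lit]]]] )] + [F [P num]]] . [T [F [P lit]]]] :: [E [T [F [P num]]]]]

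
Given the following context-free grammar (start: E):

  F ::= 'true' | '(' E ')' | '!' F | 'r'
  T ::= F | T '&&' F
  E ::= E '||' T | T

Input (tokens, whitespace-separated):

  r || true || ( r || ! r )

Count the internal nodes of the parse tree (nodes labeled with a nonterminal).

[E [E [E [T [F r]]] || [T [F true]]] || [T [F ( [E [E [T [F r]]] || [T [F ! [F r]]]] )]]]

16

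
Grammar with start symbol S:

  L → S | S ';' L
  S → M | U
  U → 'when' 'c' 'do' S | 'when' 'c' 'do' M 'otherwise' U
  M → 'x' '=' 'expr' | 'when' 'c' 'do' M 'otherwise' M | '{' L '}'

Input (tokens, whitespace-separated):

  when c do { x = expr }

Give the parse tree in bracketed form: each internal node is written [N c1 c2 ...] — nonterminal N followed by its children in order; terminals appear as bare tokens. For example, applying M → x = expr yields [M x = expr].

[S [U when c do [S [M { [L [S [M x = expr]]] }]]]]

S
U
when c do S
when c do M
when c do { L }
when c do { S }
when c do { M }
when c do { x = expr }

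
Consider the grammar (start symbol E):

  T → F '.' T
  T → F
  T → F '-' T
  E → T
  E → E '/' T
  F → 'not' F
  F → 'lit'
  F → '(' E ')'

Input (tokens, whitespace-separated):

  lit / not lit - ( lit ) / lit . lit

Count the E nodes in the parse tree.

[E [E [E [T [F lit]]] / [T [F not [F lit]] - [T [F ( [E [T [F lit]]] )]]]] / [T [F lit] . [T [F lit]]]]

4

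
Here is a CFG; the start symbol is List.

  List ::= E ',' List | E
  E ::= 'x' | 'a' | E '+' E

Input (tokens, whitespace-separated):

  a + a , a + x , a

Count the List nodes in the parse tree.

3

[List [E [E a] + [E a]] , [List [E [E a] + [E x]] , [List [E a]]]]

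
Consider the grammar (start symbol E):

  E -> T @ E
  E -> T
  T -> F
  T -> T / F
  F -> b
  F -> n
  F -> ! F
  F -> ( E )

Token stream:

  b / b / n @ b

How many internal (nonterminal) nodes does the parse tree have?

10

[E [T [T [T [F b]] / [F b]] / [F n]] @ [E [T [F b]]]]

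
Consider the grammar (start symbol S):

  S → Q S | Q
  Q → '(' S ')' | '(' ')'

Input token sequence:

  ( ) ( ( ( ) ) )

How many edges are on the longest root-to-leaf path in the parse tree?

7

[S [Q ( )] [S [Q ( [S [Q ( [S [Q ( )]] )]] )]]]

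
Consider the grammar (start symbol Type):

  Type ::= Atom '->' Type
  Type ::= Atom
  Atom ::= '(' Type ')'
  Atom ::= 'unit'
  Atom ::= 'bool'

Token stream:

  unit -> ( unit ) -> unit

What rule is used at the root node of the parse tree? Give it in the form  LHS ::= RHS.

[Type [Atom unit] -> [Type [Atom ( [Type [Atom unit]] )] -> [Type [Atom unit]]]]

Type ::= Atom '->' Type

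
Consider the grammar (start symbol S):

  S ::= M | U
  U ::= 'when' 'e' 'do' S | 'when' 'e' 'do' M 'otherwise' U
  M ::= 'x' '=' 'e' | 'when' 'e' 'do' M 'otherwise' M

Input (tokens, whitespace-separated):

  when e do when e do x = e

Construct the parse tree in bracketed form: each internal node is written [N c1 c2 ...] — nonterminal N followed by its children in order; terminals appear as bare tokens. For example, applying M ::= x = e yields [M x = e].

[S [U when e do [S [U when e do [S [M x = e]]]]]]

S
U
when e do S
when e do U
when e do when e do S
when e do when e do M
when e do when e do x = e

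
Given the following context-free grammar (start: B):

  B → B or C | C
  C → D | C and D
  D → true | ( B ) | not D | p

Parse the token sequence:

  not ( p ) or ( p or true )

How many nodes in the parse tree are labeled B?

5

[B [B [C [D not [D ( [B [C [D p]]] )]]]] or [C [D ( [B [B [C [D p]]] or [C [D true]]] )]]]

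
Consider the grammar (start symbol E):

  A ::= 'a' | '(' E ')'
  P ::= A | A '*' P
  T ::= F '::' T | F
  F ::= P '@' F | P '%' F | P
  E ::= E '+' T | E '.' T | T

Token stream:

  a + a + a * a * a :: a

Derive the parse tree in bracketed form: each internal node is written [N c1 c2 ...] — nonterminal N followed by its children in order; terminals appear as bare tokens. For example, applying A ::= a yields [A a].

[E [E [E [T [F [P [A a]]]]] + [T [F [P [A a]]]]] + [T [F [P [A a] * [P [A a] * [P [A a]]]]] :: [T [F [P [A a]]]]]]

E
E + T
E + T + T
T + T + T
F + T + T
P + T + T
A + T + T
a + T + T
a + F + T
a + P + T
a + A + T
a + a + T
a + a + F :: T
a + a + P :: T
a + a + A * P :: T
a + a + a * P :: T
a + a + a * A * P :: T
a + a + a * a * P :: T
a + a + a * a * A :: T
a + a + a * a * a :: T
a + a + a * a * a :: F
a + a + a * a * a :: P
a + a + a * a * a :: A
a + a + a * a * a :: a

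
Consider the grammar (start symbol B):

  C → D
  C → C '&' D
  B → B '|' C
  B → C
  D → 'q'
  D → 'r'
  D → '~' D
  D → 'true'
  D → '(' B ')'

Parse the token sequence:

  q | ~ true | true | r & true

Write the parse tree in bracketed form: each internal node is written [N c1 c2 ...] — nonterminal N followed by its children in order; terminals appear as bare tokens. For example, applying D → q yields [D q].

[B [B [B [B [C [D q]]] | [C [D ~ [D true]]]] | [C [D true]]] | [C [C [D r]] & [D true]]]

B
B | C
B | C | C
B | C | C | C
C | C | C | C
D | C | C | C
q | C | C | C
q | D | C | C
q | ~ D | C | C
q | ~ true | C | C
q | ~ true | D | C
q | ~ true | true | C
q | ~ true | true | C & D
q | ~ true | true | D & D
q | ~ true | true | r & D
q | ~ true | true | r & true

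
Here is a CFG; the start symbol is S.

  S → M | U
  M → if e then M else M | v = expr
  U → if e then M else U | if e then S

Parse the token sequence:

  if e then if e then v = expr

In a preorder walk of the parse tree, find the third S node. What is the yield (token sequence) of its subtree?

v = expr

[S [U if e then [S [U if e then [S [M v = expr]]]]]]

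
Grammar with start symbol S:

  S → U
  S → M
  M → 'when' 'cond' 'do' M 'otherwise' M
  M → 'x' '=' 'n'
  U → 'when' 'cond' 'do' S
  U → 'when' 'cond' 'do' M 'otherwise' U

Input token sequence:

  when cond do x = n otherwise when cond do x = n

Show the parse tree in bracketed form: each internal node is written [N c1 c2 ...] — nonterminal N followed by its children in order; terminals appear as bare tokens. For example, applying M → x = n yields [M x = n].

[S [U when cond do [M x = n] otherwise [U when cond do [S [M x = n]]]]]

S
U
when cond do M otherwise U
when cond do x = n otherwise U
when cond do x = n otherwise when cond do S
when cond do x = n otherwise when cond do M
when cond do x = n otherwise when cond do x = n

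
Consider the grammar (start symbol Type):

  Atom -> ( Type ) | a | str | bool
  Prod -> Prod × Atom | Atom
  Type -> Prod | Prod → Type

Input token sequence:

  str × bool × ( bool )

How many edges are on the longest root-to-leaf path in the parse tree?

[Type [Prod [Prod [Prod [Atom str]] × [Atom bool]] × [Atom ( [Type [Prod [Atom bool]]] )]]]

6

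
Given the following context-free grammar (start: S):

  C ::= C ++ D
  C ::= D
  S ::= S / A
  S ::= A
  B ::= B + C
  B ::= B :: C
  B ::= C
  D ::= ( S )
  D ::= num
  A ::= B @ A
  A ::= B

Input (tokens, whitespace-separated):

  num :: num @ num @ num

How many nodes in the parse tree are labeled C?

[S [A [B [B [C [D num]]] :: [C [D num]]] @ [A [B [C [D num]]] @ [A [B [C [D num]]]]]]]

4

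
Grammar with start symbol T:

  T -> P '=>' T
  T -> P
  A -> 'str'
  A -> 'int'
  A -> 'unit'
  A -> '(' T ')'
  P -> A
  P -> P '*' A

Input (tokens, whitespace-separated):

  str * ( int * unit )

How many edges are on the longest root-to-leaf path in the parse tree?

[T [P [P [A str]] * [A ( [T [P [P [A int]] * [A unit]]] )]]]

7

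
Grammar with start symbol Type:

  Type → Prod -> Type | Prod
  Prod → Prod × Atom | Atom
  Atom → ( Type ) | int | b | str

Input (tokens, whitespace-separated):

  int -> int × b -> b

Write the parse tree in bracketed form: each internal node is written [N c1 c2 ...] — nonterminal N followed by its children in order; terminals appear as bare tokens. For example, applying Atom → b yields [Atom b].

[Type [Prod [Atom int]] -> [Type [Prod [Prod [Atom int]] × [Atom b]] -> [Type [Prod [Atom b]]]]]

Type
Prod -> Type
Atom -> Type
int -> Type
int -> Prod -> Type
int -> Prod × Atom -> Type
int -> Atom × Atom -> Type
int -> int × Atom -> Type
int -> int × b -> Type
int -> int × b -> Prod
int -> int × b -> Atom
int -> int × b -> b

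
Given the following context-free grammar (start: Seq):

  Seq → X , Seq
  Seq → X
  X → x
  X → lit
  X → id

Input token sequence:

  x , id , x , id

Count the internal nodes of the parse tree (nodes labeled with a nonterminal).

8

[Seq [X x] , [Seq [X id] , [Seq [X x] , [Seq [X id]]]]]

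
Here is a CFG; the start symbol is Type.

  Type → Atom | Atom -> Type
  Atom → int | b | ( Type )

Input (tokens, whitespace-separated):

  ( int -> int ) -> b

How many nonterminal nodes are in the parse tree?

8

[Type [Atom ( [Type [Atom int] -> [Type [Atom int]]] )] -> [Type [Atom b]]]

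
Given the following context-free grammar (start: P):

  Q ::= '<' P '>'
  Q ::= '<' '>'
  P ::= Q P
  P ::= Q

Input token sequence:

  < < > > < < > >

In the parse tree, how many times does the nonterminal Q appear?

4

[P [Q < [P [Q < >]] >] [P [Q < [P [Q < >]] >]]]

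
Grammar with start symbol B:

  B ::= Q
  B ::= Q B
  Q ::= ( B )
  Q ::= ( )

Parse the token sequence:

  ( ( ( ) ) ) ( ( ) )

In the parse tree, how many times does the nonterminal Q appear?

5

[B [Q ( [B [Q ( [B [Q ( )]] )]] )] [B [Q ( [B [Q ( )]] )]]]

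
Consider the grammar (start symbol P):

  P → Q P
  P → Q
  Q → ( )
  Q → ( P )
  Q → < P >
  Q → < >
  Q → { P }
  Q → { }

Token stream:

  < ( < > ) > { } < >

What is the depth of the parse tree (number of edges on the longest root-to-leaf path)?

6

[P [Q < [P [Q ( [P [Q < >]] )]] >] [P [Q { }] [P [Q < >]]]]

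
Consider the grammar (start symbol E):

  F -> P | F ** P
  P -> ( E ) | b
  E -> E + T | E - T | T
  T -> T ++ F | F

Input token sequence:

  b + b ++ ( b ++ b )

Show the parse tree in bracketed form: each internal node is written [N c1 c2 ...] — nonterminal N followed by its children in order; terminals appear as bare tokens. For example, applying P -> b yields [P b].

[E [E [T [F [P b]]]] + [T [T [F [P b]]] ++ [F [P ( [E [T [T [F [P b]]] ++ [F [P b]]]] )]]]]

E
E + T
T + T
F + T
P + T
b + T
b + T ++ F
b + F ++ F
b + P ++ F
b + b ++ F
b + b ++ P
b + b ++ ( E )
b + b ++ ( T )
b + b ++ ( T ++ F )
b + b ++ ( F ++ F )
b + b ++ ( P ++ F )
b + b ++ ( b ++ F )
b + b ++ ( b ++ P )
b + b ++ ( b ++ b )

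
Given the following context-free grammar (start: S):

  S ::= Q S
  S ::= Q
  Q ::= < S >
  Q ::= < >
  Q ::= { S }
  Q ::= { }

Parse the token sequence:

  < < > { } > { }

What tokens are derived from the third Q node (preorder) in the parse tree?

{ }

[S [Q < [S [Q < >] [S [Q { }]]] >] [S [Q { }]]]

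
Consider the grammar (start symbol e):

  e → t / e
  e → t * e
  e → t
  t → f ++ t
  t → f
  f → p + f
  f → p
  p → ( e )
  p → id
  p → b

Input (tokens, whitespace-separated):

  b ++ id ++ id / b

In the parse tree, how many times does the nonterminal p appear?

[e [t [f [p b]] ++ [t [f [p id]] ++ [t [f [p id]]]]] / [e [t [f [p b]]]]]

4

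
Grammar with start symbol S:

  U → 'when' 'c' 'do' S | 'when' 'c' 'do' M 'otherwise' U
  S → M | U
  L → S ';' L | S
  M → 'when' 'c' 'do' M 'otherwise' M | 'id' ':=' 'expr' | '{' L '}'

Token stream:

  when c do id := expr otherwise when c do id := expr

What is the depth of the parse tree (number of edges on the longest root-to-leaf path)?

[S [U when c do [M id := expr] otherwise [U when c do [S [M id := expr]]]]]

5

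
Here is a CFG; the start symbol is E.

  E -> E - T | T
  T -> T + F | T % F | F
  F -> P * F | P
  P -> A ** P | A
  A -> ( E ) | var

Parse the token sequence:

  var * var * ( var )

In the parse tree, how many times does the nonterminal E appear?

[E [T [F [P [A var]] * [F [P [A var]] * [F [P [A ( [E [T [F [P [A var]]]]] )]]]]]]]

2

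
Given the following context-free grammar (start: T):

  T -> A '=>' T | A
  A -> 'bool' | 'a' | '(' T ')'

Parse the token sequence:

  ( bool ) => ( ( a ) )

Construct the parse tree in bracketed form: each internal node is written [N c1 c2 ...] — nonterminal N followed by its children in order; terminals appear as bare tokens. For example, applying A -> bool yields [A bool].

[T [A ( [T [A bool]] )] => [T [A ( [T [A ( [T [A a]] )]] )]]]

T
A => T
( T ) => T
( A ) => T
( bool ) => T
( bool ) => A
( bool ) => ( T )
( bool ) => ( A )
( bool ) => ( ( T ) )
( bool ) => ( ( A ) )
( bool ) => ( ( a ) )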